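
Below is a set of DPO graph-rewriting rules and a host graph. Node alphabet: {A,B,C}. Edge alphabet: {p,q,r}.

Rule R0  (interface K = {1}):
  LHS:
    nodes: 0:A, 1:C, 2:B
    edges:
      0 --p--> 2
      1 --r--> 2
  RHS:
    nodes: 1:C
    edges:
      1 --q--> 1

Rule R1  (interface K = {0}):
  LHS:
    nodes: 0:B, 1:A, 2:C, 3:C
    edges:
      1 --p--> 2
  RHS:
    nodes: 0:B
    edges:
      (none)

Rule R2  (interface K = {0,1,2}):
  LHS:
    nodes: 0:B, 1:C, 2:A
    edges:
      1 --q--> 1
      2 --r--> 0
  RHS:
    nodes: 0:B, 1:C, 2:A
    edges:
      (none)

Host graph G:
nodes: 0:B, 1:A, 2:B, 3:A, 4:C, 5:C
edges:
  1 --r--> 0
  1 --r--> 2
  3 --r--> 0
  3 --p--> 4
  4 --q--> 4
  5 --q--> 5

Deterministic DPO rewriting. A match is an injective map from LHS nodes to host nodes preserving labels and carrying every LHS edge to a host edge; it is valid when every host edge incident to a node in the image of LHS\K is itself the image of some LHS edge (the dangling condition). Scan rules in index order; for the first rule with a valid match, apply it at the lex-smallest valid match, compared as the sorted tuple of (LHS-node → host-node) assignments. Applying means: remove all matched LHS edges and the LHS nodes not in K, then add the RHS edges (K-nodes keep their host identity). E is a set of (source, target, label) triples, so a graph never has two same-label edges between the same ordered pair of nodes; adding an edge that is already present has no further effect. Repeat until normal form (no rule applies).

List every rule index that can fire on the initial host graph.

R0: no valid match — LHS pattern not found
R1: no valid match — 2 raw matches, all fail dangling condition
R2: 6 valid matches — {0↦0, 1↦4, 2↦1}, {0↦0, 1↦4, 2↦3}, {0↦0, 1↦5, 2↦1} (+3 more)

Answer: [R2]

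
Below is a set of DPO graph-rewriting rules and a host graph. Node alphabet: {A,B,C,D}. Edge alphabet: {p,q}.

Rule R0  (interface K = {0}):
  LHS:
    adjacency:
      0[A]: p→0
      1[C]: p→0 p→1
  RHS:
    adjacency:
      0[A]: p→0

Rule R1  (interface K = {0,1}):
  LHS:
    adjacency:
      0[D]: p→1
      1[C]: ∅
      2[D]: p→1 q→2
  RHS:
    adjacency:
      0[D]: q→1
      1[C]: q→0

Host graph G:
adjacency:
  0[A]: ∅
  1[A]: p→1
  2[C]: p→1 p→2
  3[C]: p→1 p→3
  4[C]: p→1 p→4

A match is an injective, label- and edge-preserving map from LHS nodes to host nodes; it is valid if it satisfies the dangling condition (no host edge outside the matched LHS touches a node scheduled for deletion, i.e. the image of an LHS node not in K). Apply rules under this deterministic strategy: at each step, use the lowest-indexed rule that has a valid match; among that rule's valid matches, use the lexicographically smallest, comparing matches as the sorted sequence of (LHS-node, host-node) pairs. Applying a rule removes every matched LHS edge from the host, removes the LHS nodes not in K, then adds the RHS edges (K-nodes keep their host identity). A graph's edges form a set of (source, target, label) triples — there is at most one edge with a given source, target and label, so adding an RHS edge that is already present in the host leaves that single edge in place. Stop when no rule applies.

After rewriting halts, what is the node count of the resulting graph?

Answer: 2

Steps:
start.  V:5 E:7  edges: 1-p->1 2-p->1 2-p->2 3-p->1 3-p->3 4-p->1 4-p->4
1. fire R0 via {0↦1, 1↦2}  →  V:4 E:5  edges: 1-p->1 3-p->1 3-p->3 4-p->1 4-p->4
2. fire R0 via {0↦1, 1↦3}  →  V:3 E:3  edges: 1-p->1 4-p->1 4-p->4
3. fire R0 via {0↦1, 1↦4}  →  V:2 E:1  edges: 1-p->1
final graph: no rule applies after step 3
NF nodes: {0:A, 1:A}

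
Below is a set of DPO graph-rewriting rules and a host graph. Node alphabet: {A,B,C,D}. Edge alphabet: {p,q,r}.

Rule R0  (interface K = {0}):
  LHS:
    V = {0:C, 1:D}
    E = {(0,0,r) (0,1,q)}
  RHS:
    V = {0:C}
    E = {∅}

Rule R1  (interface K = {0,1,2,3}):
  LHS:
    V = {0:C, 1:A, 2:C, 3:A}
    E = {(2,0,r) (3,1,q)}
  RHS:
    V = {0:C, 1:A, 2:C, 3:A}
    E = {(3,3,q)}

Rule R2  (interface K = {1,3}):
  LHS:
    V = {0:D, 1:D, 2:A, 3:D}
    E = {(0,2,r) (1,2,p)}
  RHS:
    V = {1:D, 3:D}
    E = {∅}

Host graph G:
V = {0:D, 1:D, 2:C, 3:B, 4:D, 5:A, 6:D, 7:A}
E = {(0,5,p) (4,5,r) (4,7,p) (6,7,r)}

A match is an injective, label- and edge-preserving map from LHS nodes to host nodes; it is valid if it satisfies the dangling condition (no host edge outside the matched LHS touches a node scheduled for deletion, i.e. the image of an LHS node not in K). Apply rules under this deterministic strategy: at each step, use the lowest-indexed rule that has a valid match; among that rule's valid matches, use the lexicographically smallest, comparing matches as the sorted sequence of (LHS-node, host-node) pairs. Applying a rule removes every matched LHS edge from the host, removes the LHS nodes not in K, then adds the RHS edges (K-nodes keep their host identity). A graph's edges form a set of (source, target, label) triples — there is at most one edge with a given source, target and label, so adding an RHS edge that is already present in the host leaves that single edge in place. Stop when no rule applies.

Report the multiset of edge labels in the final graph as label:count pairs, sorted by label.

start.  V:8 E:4  edges: 0-p->5 4-r->5 4-p->7 6-r->7
1. fire R2 via {0↦6, 1↦4, 2↦7, 3↦0}  →  V:6 E:2  edges: 0-p->5 4-r->5
2. fire R2 via {0↦4, 1↦0, 2↦5, 3↦1}  →  V:4 E:0  edges: ∅
normal form: no rule applies after step 2
NF edges: []

Answer: (no edges)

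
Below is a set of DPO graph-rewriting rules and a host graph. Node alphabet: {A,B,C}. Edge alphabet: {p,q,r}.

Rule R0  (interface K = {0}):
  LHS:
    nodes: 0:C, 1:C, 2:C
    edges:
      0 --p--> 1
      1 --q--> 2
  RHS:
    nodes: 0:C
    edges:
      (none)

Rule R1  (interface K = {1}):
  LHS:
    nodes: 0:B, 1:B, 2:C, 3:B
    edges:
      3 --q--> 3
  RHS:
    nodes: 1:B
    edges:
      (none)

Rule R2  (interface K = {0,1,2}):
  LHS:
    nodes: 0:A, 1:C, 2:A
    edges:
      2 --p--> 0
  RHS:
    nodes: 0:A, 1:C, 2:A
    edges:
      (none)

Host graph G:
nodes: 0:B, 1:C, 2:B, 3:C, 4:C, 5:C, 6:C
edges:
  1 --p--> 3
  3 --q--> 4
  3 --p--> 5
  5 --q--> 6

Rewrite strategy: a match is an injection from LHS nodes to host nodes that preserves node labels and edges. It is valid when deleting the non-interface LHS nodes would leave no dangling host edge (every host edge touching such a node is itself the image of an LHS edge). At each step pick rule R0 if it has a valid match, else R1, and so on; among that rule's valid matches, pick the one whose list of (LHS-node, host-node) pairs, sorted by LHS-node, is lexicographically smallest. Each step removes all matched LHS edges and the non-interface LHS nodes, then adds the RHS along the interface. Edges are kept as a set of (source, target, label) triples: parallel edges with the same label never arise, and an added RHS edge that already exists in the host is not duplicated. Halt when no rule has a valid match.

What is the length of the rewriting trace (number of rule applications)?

Answer: 2

Steps:
initial: |V|=7 |E|=4  E = 1-p->3 3-q->4 3-p->5 5-q->6
step 1: apply R0 at {0↦3, 1↦5, 2↦6}  → |V|=5 |E|=2  E = 1-p->3 3-q->4
step 2: apply R0 at {0↦1, 1↦3, 2↦4}  → |V|=3 |E|=0  E = ∅
halt: no rule applies after step 2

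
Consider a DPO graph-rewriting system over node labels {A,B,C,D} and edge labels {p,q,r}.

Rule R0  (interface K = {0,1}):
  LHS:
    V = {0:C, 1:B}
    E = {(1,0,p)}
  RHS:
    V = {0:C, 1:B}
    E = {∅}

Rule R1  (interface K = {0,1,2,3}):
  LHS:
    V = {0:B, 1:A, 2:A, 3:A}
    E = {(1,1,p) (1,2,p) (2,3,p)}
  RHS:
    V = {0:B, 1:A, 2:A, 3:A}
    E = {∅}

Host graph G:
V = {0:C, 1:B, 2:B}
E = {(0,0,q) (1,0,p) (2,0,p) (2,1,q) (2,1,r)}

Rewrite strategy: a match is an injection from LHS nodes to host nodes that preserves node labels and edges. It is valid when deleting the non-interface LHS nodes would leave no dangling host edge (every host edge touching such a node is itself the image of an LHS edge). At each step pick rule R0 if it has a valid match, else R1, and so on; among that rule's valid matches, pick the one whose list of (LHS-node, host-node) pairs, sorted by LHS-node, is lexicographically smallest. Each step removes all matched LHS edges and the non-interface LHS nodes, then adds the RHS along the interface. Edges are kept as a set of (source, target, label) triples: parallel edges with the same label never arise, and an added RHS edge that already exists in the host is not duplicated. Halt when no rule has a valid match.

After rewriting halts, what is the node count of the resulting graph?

start.  V:3 E:5  edges: 0-q->0 1-p->0 2-p->0 2-q->1 2-r->1
1. fire R0 via {0↦0, 1↦1}  →  V:3 E:4  edges: 0-q->0 2-p->0 2-q->1 2-r->1
2. fire R0 via {0↦0, 1↦2}  →  V:3 E:3  edges: 0-q->0 2-q->1 2-r->1
halt: no rule applies after step 2
NF nodes: {0:C, 1:B, 2:B}

Answer: 3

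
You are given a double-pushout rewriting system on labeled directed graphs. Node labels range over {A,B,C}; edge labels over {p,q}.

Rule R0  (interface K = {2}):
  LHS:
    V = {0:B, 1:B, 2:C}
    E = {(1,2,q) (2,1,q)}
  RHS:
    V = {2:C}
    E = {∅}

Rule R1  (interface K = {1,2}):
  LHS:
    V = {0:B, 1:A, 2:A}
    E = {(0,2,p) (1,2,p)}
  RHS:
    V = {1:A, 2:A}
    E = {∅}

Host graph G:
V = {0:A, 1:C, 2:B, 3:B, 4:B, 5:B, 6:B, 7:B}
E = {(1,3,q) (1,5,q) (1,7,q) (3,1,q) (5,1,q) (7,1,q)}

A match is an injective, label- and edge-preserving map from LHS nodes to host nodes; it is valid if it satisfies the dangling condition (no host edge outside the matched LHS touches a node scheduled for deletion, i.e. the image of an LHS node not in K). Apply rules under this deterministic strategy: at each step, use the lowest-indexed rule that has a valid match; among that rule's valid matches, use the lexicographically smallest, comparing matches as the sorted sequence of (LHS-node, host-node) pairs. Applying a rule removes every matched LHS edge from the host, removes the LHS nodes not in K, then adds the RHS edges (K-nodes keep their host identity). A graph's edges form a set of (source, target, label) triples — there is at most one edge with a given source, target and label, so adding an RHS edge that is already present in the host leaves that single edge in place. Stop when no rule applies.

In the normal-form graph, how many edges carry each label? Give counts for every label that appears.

start.  V:8 E:6  edges: 1-q->3 1-q->5 1-q->7 3-q->1 5-q->1 7-q->1
1. fire R0 via {0↦2, 1↦3, 2↦1}  →  V:6 E:4  edges: 1-q->5 1-q->7 5-q->1 7-q->1
2. fire R0 via {0↦4, 1↦5, 2↦1}  →  V:4 E:2  edges: 1-q->7 7-q->1
3. fire R0 via {0↦6, 1↦7, 2↦1}  →  V:2 E:0  edges: ∅
normal form: no rule applies after step 3
NF edges: []

Answer: (no edges)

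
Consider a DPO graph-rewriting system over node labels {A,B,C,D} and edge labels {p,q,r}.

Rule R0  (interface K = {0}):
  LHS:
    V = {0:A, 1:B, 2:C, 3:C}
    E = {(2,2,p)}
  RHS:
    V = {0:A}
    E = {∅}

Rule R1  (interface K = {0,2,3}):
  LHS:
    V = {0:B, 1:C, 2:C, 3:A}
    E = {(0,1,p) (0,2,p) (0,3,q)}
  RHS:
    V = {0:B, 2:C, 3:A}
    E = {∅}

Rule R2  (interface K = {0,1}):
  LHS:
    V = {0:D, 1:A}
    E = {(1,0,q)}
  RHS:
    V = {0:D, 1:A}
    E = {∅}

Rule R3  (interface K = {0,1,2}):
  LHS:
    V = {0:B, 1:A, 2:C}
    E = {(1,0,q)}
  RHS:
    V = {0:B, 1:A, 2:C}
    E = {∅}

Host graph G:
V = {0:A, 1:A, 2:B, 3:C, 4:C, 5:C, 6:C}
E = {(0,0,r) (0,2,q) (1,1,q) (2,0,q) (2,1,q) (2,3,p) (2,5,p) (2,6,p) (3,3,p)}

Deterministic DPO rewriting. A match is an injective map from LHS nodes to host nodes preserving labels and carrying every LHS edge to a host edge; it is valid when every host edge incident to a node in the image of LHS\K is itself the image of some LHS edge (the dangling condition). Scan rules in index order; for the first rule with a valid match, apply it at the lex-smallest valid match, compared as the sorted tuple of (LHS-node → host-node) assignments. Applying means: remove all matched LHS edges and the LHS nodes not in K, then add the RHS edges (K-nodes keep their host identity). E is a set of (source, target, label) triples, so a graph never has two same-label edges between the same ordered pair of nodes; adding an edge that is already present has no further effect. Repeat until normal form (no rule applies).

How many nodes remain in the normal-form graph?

Answer: 6

Derivation:
[0] host  ⇒  7 nodes, 9 edges  {0-r->0 0-q->2 1-q->1 2-q->0 2-q->1 2-p->3 2-p->5 2-p->6 3-p->3}
[1] R1 @ {0↦2, 1↦5, 2↦3, 3↦0}  ⇒  6 nodes, 6 edges  {0-r->0 0-q->2 1-q->1 2-q->1 2-p->6 3-p->3}
[2] R3 @ {0↦2, 1↦0, 2↦3}  ⇒  6 nodes, 5 edges  {0-r->0 1-q->1 2-q->1 2-p->6 3-p->3}
normal form: no rule applies after step 2
NF nodes: {0:A, 1:A, 2:B, 3:C, 4:C, 6:C}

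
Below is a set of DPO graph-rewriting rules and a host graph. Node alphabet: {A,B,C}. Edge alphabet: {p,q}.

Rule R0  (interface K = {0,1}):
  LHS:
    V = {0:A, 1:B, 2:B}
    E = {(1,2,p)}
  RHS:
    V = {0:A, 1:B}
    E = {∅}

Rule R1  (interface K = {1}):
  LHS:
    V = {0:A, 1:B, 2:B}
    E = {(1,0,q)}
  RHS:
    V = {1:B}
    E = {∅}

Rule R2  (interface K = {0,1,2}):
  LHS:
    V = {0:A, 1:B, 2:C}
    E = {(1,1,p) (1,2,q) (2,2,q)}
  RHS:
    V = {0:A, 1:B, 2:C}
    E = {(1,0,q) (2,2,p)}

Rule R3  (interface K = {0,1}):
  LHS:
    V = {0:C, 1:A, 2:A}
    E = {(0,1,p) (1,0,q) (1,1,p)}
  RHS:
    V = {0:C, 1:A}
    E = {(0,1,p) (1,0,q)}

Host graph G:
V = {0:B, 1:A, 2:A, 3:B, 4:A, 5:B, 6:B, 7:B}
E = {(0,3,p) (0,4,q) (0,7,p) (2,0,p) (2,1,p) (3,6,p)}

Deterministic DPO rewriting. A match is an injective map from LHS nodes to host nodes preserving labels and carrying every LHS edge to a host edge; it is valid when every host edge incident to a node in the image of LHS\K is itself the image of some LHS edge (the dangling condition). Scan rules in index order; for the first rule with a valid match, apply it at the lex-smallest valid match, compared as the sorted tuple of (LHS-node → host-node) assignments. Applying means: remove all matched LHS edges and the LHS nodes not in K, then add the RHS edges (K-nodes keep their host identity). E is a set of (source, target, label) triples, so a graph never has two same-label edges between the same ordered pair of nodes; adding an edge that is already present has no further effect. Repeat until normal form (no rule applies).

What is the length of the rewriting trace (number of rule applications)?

Answer: 4

Derivation:
[0] host  ⇒  8 nodes, 6 edges  {0-p->3 0-q->4 0-p->7 2-p->0 2-p->1 3-p->6}
[1] R0 @ {0↦1, 1↦0, 2↦7}  ⇒  7 nodes, 5 edges  {0-p->3 0-q->4 2-p->0 2-p->1 3-p->6}
[2] R0 @ {0↦1, 1↦3, 2↦6}  ⇒  6 nodes, 4 edges  {0-p->3 0-q->4 2-p->0 2-p->1}
[3] R0 @ {0↦1, 1↦0, 2↦3}  ⇒  5 nodes, 3 edges  {0-q->4 2-p->0 2-p->1}
[4] R1 @ {0↦4, 1↦0, 2↦5}  ⇒  3 nodes, 2 edges  {2-p->0 2-p->1}
normal form: no rule applies after step 4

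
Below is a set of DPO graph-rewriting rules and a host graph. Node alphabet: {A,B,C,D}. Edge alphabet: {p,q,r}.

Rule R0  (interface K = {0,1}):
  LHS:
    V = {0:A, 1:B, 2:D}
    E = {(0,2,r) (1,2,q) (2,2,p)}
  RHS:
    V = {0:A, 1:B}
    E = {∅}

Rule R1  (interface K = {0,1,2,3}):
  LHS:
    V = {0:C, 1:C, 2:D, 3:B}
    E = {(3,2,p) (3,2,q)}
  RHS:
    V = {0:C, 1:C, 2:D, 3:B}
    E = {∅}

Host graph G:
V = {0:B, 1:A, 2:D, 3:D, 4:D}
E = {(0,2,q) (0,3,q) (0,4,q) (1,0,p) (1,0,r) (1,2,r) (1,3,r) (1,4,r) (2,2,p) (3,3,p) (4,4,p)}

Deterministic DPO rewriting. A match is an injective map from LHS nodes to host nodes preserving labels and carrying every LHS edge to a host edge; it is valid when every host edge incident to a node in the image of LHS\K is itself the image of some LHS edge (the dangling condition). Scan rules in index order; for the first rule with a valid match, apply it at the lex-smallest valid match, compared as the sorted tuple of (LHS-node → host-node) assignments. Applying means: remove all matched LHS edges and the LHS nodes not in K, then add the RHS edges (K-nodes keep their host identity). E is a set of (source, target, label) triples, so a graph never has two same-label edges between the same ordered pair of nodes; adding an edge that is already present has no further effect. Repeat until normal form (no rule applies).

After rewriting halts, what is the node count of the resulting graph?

Answer: 2

Steps:
start.  V:5 E:11  edges: 0-q->2 0-q->3 0-q->4 1-p->0 1-r->0 1-r->2 1-r->3 1-r->4 2-p->2 3-p->3 4-p->4
1. fire R0 via {0↦1, 1↦0, 2↦2}  →  V:4 E:8  edges: 0-q->3 0-q->4 1-p->0 1-r->0 1-r->3 1-r->4 3-p->3 4-p->4
2. fire R0 via {0↦1, 1↦0, 2↦3}  →  V:3 E:5  edges: 0-q->4 1-p->0 1-r->0 1-r->4 4-p->4
3. fire R0 via {0↦1, 1↦0, 2↦4}  →  V:2 E:2  edges: 1-p->0 1-r->0
final graph: no rule applies after step 3
NF nodes: {0:B, 1:A}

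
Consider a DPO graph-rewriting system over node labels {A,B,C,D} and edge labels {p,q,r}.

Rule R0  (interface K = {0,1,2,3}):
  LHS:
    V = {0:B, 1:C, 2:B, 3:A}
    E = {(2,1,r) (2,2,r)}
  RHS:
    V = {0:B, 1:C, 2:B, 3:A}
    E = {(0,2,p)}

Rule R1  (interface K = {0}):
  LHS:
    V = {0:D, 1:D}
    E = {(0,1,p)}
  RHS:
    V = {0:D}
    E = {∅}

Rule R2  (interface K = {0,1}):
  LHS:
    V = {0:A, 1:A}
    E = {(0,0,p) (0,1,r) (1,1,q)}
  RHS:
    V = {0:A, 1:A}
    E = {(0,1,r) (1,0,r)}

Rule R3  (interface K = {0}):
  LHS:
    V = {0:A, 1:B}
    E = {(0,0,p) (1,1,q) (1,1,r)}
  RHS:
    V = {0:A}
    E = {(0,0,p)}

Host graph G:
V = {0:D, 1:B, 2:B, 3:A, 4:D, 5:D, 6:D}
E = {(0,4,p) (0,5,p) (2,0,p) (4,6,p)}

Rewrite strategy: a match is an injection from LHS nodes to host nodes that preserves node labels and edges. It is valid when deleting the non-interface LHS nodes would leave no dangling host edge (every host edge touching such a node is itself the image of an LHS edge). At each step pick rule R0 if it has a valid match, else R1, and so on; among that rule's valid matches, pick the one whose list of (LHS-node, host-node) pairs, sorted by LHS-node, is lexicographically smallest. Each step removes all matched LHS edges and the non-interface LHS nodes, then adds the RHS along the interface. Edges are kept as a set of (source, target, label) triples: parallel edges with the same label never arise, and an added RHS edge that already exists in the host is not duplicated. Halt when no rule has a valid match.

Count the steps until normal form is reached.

[0] host  ⇒  7 nodes, 4 edges  {0-p->4 0-p->5 2-p->0 4-p->6}
[1] R1 @ {0↦0, 1↦5}  ⇒  6 nodes, 3 edges  {0-p->4 2-p->0 4-p->6}
[2] R1 @ {0↦4, 1↦6}  ⇒  5 nodes, 2 edges  {0-p->4 2-p->0}
[3] R1 @ {0↦0, 1↦4}  ⇒  4 nodes, 1 edges  {2-p->0}
final graph: no rule applies after step 3

Answer: 3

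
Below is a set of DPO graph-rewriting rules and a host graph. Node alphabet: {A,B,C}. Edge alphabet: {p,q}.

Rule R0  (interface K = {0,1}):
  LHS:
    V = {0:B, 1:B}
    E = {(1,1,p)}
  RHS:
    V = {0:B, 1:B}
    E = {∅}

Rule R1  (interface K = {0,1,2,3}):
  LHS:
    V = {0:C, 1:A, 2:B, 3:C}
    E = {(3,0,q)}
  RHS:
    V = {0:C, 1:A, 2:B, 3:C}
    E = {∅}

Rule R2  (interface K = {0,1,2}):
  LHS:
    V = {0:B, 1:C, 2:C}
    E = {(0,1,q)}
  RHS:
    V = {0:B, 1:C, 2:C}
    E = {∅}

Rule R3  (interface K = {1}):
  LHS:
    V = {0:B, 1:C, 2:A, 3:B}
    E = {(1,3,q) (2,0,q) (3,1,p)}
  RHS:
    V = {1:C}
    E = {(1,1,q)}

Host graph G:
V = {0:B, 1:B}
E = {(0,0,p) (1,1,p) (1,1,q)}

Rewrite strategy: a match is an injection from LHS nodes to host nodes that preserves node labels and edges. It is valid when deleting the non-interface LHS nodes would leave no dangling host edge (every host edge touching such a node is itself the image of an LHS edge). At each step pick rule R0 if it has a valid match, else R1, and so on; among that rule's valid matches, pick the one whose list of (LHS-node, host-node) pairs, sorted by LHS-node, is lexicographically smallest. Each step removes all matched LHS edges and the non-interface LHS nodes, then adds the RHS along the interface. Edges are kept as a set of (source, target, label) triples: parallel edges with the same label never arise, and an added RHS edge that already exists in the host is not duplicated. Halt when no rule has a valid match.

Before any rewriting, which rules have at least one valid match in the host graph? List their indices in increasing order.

Answer: [R0]

Steps:
R0: 2 valid matches — {0↦0, 1↦1}, {0↦1, 1↦0}
R1: no valid match — LHS pattern not found
R2: no valid match — LHS pattern not found
R3: no valid match — LHS pattern not found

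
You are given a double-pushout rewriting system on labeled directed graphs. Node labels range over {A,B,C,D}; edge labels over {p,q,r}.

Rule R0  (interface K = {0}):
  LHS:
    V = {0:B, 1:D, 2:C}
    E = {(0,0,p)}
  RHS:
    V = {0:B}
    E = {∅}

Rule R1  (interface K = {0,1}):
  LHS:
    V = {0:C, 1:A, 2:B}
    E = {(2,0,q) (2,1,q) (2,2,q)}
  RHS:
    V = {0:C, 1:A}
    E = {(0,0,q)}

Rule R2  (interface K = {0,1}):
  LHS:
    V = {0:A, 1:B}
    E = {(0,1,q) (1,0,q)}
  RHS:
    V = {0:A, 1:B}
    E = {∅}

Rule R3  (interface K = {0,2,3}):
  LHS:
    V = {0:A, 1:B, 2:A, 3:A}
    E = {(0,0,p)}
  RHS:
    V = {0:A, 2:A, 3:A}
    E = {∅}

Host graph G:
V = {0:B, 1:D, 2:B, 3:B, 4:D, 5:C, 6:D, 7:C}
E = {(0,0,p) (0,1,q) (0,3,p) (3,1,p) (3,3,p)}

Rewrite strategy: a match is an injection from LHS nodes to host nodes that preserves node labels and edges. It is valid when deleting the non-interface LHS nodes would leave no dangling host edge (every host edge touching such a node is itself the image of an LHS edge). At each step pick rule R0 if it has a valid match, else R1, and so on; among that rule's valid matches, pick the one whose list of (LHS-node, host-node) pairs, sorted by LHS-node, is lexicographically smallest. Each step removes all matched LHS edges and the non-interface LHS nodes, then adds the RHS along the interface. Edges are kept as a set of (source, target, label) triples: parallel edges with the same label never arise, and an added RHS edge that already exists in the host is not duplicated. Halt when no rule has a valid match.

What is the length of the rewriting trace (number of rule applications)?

Answer: 2

Steps:
initial: |V|=8 |E|=5  E = 0-p->0 0-q->1 0-p->3 3-p->1 3-p->3
step 1: apply R0 at {0↦0, 1↦4, 2↦5}  → |V|=6 |E|=4  E = 0-q->1 0-p->3 3-p->1 3-p->3
step 2: apply R0 at {0↦3, 1↦6, 2↦7}  → |V|=4 |E|=3  E = 0-q->1 0-p->3 3-p->1
normal form: no rule applies after step 2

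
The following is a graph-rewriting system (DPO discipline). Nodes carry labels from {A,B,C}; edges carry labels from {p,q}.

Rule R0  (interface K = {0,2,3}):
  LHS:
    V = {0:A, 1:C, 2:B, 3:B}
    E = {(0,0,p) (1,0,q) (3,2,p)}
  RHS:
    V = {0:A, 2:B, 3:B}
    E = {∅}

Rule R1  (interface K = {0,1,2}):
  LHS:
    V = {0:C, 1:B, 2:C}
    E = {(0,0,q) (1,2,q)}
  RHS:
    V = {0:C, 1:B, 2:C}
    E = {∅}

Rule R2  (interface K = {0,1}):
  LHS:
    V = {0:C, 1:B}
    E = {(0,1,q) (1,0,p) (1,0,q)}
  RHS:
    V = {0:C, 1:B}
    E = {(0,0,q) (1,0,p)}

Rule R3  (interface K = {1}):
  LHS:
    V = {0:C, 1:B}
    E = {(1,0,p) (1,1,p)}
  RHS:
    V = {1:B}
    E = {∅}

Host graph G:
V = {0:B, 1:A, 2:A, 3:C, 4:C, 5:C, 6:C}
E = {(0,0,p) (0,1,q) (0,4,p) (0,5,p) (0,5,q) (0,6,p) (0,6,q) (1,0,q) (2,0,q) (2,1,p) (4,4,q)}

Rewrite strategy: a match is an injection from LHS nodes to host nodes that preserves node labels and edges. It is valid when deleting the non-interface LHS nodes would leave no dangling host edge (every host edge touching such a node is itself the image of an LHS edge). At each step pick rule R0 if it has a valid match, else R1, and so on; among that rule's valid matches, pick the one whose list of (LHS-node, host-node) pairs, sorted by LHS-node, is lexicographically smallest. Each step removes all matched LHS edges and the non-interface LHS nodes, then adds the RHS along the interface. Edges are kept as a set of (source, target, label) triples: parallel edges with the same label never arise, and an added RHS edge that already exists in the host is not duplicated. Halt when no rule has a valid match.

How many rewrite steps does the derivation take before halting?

Answer: 2

Steps:
initial: |V|=7 |E|=11  E = 0-p->0 0-q->1 0-p->4 0-p->5 0-q->5 0-p->6 0-q->6 1-q->0 2-q->0 2-p->1 4-q->4
step 1: apply R1 at {0↦4, 1↦0, 2↦5}  → |V|=7 |E|=9  E = 0-p->0 0-q->1 0-p->4 0-p->5 0-p->6 0-q->6 1-q->0 2-q->0 2-p->1
step 2: apply R3 at {0↦4, 1↦0}  → |V|=6 |E|=7  E = 0-q->1 0-p->5 0-p->6 0-q->6 1-q->0 2-q->0 2-p->1
normal form: no rule applies after step 2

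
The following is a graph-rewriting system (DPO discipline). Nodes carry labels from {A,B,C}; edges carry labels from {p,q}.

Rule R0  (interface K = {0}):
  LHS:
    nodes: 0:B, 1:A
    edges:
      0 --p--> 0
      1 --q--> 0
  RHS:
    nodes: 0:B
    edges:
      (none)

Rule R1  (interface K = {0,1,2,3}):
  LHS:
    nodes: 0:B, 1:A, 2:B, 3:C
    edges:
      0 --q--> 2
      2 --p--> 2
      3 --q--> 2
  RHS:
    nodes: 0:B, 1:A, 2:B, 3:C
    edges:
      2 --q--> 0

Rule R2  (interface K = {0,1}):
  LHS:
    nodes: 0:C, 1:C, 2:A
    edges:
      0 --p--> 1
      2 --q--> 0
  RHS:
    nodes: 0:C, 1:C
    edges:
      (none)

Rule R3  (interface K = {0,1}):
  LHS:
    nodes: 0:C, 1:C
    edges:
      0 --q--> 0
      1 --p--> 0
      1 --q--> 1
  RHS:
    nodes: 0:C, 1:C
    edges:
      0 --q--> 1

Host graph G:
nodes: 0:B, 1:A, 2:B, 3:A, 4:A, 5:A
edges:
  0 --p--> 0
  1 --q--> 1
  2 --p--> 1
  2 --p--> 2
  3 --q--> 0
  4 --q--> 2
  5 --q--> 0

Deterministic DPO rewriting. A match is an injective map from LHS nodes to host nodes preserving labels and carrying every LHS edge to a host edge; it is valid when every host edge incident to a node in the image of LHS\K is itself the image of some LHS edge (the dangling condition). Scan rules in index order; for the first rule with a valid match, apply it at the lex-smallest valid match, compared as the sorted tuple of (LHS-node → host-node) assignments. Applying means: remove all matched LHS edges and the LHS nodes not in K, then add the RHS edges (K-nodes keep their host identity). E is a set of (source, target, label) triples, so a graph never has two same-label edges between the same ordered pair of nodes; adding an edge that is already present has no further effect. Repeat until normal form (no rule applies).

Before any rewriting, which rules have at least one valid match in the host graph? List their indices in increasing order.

Answer: [R0]

Derivation:
R0: 3 valid matches — {0↦0, 1↦3}, {0↦0, 1↦5}, {0↦2, 1↦4}
R1: no valid match — LHS pattern not found
R2: no valid match — LHS pattern not found
R3: no valid match — LHS pattern not found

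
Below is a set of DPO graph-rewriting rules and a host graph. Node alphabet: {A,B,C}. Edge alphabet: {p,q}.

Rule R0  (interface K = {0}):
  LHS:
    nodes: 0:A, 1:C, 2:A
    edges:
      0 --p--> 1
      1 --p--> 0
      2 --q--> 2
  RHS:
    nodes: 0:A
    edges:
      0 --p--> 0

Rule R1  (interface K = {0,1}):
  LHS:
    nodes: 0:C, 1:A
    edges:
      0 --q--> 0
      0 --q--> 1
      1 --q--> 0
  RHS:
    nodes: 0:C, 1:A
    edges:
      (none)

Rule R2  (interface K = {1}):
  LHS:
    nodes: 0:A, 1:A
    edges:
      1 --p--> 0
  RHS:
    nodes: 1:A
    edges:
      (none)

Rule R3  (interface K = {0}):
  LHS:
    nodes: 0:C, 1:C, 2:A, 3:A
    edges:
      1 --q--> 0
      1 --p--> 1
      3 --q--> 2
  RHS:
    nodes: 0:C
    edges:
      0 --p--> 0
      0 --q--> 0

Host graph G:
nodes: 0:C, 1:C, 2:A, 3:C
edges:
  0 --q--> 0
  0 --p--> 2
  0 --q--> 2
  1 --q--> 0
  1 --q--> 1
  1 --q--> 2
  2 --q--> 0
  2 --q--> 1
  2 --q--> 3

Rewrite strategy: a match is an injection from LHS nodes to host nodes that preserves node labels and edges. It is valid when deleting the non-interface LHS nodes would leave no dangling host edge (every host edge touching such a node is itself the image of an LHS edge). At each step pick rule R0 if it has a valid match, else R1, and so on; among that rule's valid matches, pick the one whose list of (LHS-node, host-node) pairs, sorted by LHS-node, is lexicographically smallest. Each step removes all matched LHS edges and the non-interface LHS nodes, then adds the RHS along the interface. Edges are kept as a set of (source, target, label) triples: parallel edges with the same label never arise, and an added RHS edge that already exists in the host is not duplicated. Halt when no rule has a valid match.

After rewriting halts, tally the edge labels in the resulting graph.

Answer: p:1 q:2

Steps:
start.  V:4 E:9  edges: 0-q->0 0-p->2 0-q->2 1-q->0 1-q->1 1-q->2 2-q->0 2-q->1 2-q->3
1. fire R1 via {0↦0, 1↦2}  →  V:4 E:6  edges: 0-p->2 1-q->0 1-q->1 1-q->2 2-q->1 2-q->3
2. fire R1 via {0↦1, 1↦2}  →  V:4 E:3  edges: 0-p->2 1-q->0 2-q->3
final graph: no rule applies after step 2
NF edges: [(0, 2, 'p'), (1, 0, 'q'), (2, 3, 'q')]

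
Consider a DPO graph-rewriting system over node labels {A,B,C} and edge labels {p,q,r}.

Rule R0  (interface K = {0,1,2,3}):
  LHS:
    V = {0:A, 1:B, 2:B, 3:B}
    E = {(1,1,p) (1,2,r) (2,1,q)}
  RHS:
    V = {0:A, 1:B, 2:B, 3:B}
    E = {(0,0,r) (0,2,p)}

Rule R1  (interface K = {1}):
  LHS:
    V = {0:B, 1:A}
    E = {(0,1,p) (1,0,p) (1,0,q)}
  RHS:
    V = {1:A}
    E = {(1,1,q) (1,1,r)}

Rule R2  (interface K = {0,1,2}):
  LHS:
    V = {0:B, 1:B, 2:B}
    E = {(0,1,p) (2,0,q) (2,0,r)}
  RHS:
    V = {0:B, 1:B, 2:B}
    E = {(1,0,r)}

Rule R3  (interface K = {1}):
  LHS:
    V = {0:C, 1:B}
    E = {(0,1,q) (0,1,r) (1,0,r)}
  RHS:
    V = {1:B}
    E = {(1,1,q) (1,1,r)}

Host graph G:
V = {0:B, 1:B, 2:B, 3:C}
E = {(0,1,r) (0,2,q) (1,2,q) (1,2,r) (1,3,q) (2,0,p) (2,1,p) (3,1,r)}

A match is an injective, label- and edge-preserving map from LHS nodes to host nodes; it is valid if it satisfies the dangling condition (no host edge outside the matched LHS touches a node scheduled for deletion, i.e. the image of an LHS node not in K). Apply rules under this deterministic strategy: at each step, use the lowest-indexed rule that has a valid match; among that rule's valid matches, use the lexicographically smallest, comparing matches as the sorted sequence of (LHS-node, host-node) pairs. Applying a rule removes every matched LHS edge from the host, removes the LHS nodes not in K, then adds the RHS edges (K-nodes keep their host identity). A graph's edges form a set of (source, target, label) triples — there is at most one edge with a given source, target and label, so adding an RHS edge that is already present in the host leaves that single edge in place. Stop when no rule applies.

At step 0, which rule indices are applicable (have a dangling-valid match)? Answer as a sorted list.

R0: no valid match — LHS pattern not found
R1: no valid match — LHS pattern not found
R2: 1 valid match — {0↦2, 1↦0, 2↦1}
R3: no valid match — LHS pattern not found

Answer: [R2]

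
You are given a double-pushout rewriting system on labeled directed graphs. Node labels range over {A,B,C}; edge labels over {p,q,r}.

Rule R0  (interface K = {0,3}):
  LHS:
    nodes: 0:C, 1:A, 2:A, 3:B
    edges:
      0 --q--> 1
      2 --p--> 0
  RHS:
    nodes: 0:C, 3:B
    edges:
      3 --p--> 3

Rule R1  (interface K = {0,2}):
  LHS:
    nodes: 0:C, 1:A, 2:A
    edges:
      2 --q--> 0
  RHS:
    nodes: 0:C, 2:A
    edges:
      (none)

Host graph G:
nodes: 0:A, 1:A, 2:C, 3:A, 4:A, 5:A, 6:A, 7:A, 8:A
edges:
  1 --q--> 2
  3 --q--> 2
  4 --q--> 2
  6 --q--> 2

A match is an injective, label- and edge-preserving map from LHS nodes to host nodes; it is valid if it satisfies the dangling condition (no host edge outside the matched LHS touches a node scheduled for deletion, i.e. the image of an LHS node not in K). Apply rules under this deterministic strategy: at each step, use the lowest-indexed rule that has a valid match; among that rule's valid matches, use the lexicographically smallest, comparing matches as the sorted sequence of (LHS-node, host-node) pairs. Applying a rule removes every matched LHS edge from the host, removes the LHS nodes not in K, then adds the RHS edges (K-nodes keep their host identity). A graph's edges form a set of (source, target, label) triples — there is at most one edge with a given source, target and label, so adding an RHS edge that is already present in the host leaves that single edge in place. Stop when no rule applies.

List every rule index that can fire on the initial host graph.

R0: no valid match — LHS pattern not found
R1: 16 valid matches — {0↦2, 1↦0, 2↦1}, {0↦2, 1↦0, 2↦3}, {0↦2, 1↦0, 2↦4} (+13 more)

Answer: [R1]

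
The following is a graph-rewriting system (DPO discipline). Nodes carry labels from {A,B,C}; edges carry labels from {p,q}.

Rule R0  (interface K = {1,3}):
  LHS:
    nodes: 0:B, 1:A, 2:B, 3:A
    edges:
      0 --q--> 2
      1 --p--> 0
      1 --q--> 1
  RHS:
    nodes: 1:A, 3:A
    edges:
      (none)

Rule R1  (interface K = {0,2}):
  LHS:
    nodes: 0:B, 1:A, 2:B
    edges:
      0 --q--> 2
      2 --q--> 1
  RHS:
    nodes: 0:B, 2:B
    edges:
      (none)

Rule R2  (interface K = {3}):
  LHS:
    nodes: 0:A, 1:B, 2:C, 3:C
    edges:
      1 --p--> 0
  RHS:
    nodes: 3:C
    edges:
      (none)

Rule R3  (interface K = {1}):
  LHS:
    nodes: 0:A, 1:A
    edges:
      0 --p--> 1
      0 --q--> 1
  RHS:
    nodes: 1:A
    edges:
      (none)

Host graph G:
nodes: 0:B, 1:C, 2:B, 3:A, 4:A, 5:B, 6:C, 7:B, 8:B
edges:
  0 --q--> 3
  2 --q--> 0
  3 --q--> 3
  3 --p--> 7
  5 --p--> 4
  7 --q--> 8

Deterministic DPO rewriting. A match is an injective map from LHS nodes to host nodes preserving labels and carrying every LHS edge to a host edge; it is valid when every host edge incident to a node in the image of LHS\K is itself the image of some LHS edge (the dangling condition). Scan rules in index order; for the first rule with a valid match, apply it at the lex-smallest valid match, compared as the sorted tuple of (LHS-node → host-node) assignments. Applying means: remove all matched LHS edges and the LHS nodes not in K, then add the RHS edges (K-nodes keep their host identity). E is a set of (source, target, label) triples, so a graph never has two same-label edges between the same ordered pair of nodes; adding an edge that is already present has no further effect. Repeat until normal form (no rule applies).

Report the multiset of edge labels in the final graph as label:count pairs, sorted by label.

initial: |V|=9 |E|=6  E = 0-q->3 2-q->0 3-q->3 3-p->7 5-p->4 7-q->8
step 1: apply R0 at {0↦7, 1↦3, 2↦8, 3↦4}  → |V|=7 |E|=3  E = 0-q->3 2-q->0 5-p->4
step 2: apply R1 at {0↦2, 1↦3, 2↦0}  → |V|=6 |E|=1  E = 5-p->4
step 3: apply R2 at {0↦4, 1↦5, 2↦1, 3↦6}  → |V|=3 |E|=0  E = ∅
final graph: no rule applies after step 3
NF edges: []

Answer: (no edges)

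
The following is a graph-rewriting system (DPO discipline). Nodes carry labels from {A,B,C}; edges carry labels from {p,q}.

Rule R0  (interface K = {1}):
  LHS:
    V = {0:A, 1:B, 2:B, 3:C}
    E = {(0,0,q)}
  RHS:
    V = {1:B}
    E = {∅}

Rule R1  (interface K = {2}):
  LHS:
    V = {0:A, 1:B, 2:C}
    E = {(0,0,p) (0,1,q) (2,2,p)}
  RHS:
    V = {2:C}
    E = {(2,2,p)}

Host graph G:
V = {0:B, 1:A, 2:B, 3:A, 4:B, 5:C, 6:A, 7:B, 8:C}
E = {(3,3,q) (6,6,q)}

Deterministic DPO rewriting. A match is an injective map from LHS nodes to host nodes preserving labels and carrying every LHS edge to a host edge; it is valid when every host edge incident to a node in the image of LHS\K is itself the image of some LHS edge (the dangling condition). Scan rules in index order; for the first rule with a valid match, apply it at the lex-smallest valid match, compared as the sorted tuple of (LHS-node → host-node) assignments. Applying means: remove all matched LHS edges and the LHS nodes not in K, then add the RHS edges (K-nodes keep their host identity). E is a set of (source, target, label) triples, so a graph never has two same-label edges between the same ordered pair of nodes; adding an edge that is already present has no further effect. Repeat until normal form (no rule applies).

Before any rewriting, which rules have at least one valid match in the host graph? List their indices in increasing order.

R0: 48 valid matches — {0↦3, 1↦0, 2↦2, 3↦5}, {0↦3, 1↦0, 2↦2, 3↦8}, {0↦3, 1↦0, 2↦4, 3↦5} (+45 more)
R1: no valid match — LHS pattern not found

Answer: [R0]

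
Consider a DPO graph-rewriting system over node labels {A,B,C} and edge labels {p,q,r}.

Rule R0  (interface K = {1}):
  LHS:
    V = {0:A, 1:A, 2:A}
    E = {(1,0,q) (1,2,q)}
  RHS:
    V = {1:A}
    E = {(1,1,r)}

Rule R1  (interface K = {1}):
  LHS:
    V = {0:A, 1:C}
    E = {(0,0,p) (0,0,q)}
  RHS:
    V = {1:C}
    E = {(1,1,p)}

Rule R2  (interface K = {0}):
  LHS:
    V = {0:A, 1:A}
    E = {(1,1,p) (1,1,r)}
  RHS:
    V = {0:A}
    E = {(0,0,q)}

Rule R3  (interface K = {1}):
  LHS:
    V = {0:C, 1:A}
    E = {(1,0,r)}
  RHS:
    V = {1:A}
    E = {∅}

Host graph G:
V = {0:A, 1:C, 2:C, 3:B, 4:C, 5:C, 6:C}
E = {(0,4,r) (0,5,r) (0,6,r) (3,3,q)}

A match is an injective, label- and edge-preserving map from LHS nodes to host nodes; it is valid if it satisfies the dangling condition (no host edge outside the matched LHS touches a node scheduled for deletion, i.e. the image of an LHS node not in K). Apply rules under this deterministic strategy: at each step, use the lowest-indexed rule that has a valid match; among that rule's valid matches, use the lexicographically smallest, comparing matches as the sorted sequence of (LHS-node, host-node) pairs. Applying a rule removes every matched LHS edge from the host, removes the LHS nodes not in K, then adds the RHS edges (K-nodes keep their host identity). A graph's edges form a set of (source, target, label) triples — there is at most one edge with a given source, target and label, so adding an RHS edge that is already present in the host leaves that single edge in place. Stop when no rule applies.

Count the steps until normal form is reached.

Answer: 3

Derivation:
initial: |V|=7 |E|=4  E = 0-r->4 0-r->5 0-r->6 3-q->3
step 1: apply R3 at {0↦4, 1↦0}  → |V|=6 |E|=3  E = 0-r->5 0-r->6 3-q->3
step 2: apply R3 at {0↦5, 1↦0}  → |V|=5 |E|=2  E = 0-r->6 3-q->3
step 3: apply R3 at {0↦6, 1↦0}  → |V|=4 |E|=1  E = 3-q->3
normal form: no rule applies after step 3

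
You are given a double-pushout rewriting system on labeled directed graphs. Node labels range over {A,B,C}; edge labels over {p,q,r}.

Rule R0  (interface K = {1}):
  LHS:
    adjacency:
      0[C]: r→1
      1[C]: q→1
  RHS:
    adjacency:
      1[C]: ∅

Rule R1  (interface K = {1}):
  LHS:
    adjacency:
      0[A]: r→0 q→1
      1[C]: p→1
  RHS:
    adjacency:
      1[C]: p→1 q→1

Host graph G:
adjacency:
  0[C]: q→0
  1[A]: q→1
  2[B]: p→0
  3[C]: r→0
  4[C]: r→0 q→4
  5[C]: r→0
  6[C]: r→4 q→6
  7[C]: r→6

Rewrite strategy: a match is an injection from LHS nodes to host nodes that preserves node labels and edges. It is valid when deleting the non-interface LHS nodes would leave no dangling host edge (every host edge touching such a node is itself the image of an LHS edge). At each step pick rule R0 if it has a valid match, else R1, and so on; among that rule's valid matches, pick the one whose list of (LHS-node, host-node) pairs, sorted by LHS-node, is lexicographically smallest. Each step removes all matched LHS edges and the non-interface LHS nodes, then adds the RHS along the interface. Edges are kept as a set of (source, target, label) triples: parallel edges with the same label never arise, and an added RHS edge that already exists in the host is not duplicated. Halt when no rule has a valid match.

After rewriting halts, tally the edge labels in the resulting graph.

Answer: p:1 q:1 r:2

Steps:
[0] host  ⇒  8 nodes, 10 edges  {0-q->0 1-q->1 2-p->0 3-r->0 4-r->0 4-q->4 5-r->0 6-r->4 6-q->6 7-r->6}
[1] R0 @ {0↦3, 1↦0}  ⇒  7 nodes, 8 edges  {1-q->1 2-p->0 4-r->0 4-q->4 5-r->0 6-r->4 6-q->6 7-r->6}
[2] R0 @ {0↦7, 1↦6}  ⇒  6 nodes, 6 edges  {1-q->1 2-p->0 4-r->0 4-q->4 5-r->0 6-r->4}
[3] R0 @ {0↦6, 1↦4}  ⇒  5 nodes, 4 edges  {1-q->1 2-p->0 4-r->0 5-r->0}
halt: no rule applies after step 3
NF edges: [(1, 1, 'q'), (2, 0, 'p'), (4, 0, 'r'), (5, 0, 'r')]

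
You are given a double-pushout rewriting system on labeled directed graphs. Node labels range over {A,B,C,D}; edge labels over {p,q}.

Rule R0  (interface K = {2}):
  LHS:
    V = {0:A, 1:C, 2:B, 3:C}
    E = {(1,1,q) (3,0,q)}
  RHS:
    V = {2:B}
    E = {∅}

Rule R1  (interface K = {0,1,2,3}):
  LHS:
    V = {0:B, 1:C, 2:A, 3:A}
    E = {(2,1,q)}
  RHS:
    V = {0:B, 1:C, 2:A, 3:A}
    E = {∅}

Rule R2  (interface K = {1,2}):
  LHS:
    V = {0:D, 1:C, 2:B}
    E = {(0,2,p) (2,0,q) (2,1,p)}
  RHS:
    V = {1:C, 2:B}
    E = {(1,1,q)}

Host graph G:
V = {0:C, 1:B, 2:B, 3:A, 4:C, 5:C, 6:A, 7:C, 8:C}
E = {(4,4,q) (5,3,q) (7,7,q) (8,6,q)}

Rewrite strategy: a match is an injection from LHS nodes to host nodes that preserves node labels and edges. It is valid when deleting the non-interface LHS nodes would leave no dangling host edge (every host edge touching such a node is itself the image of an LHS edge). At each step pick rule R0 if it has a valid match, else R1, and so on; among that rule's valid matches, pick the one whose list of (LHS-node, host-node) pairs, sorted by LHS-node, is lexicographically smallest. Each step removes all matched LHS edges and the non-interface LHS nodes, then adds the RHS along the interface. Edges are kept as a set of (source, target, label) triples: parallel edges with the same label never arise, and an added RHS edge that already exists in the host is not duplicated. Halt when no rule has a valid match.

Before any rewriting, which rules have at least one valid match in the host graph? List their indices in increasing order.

R0: 8 valid matches — {0↦3, 1↦4, 2↦1, 3↦5}, {0↦3, 1↦4, 2↦2, 3↦5}, {0↦3, 1↦7, 2↦1, 3↦5} (+5 more)
R1: no valid match — LHS pattern not found
R2: no valid match — LHS pattern not found

Answer: [R0]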